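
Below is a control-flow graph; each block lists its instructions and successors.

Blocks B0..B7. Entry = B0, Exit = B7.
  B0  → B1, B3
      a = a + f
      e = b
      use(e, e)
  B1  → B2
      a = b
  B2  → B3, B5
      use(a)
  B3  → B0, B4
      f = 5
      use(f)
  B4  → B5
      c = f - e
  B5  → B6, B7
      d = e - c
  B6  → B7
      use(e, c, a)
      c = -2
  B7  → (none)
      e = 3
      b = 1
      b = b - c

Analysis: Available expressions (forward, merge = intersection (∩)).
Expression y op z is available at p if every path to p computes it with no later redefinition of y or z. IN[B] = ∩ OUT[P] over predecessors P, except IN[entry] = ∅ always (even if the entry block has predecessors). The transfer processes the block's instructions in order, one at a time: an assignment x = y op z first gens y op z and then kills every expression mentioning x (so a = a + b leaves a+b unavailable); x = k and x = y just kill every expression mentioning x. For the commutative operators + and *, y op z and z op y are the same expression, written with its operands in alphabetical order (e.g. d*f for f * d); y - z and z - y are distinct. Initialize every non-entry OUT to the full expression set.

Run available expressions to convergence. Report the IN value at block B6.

Answer: {e-c}

Trace:
Per-block solution:
  B0: | IN={} | OUT={}
  B1: | IN={} | OUT={}
  B2: | IN={} | OUT={}
  B3: | IN={} | OUT={}
  B4: | IN={} | OUT={f-e}
  B5: | IN={} | OUT={e-c}
  B6: | IN={e-c} | OUT={}
  B7: | IN={} | OUT={}

Merge at B6: IN[B6] = OUT[B5] = {e-c}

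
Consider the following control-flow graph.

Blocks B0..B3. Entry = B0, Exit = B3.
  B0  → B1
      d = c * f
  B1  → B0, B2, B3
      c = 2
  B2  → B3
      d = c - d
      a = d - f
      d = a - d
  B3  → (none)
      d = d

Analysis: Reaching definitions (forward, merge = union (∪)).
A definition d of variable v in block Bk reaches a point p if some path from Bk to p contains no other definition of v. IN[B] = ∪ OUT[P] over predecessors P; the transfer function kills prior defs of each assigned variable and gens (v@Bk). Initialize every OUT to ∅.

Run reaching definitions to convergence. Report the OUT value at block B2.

Per-block solution:
  B0:  IN={c@B1, d@B0}  OUT={c@B1, d@B0}
  B1:  IN={c@B1, d@B0}  OUT={c@B1, d@B0}
  B2:  IN={c@B1, d@B0}  OUT={a@B2, c@B1, d@B2}
  B3:  IN={a@B2, c@B1, d@B0, d@B2}  OUT={a@B2, c@B1, d@B3}

Merge at B2: IN[B2] = OUT[B1] = {c@B1, d@B0}
Applying B2's transfer function to that IN value gives OUT[B2] (row B2 above).

Answer: {a@B2, c@B1, d@B2}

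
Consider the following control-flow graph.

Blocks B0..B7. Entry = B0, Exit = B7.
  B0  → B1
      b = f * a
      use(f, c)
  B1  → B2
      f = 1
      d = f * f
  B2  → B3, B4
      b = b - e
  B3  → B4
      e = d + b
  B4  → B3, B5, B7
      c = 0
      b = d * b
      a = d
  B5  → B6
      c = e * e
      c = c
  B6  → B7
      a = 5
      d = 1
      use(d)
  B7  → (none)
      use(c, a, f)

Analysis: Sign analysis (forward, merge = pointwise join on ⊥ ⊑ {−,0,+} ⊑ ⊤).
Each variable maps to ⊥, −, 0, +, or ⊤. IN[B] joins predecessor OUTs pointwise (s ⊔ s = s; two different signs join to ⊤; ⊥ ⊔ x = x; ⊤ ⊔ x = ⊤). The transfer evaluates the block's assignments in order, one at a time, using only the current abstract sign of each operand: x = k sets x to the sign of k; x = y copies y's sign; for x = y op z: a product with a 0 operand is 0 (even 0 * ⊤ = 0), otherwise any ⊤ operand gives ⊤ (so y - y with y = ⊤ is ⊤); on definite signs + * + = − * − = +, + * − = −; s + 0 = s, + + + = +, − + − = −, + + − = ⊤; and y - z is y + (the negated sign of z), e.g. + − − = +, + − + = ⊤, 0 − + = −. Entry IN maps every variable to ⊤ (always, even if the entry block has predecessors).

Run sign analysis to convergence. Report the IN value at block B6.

Converged values:
  B0: | IN=(all ⊤) | OUT=(all ⊤)
  B1: | IN=(all ⊤) | OUT={d:+, f:+; rest ⊤}
  B2: | IN={d:+, f:+; rest ⊤} | OUT={d:+, f:+; rest ⊤}
  B3: | IN={d:+, f:+; rest ⊤} | OUT={d:+, f:+; rest ⊤}
  B4: | IN={d:+, f:+; rest ⊤} | OUT={a:+, c:0, d:+, f:+; rest ⊤}
  B5: | IN={a:+, c:0, d:+, f:+; rest ⊤} | OUT={a:+, d:+, f:+; rest ⊤}
  B6: | IN={a:+, d:+, f:+; rest ⊤} | OUT={a:+, d:+, f:+; rest ⊤}
  B7: | IN={a:+, d:+, f:+; rest ⊤} | OUT={a:+, d:+, f:+; rest ⊤}

Merge at B6: IN[B6] = OUT[B5] = {a: +, b: ⊤, c: ⊤, d: +, e: ⊤, f: +}

Answer: {a: +, b: ⊤, c: ⊤, d: +, e: ⊤, f: +}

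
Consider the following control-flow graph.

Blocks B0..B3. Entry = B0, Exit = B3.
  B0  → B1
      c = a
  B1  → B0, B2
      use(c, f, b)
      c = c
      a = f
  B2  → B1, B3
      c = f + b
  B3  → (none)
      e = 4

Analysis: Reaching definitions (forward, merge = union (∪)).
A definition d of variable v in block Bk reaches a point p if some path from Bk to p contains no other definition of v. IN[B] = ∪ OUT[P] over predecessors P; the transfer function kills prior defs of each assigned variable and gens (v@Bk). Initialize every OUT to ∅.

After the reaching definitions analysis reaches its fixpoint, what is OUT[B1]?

Answer: {a@B1, c@B1}

Working:
Fixpoint table:
  B0:   IN={a@B1, c@B1}   OUT={a@B1, c@B0}
  B1:   IN={a@B1, c@B0, c@B2}   OUT={a@B1, c@B1}
  B2:   IN={a@B1, c@B1}   OUT={a@B1, c@B2}
  B3:   IN={a@B1, c@B2}   OUT={a@B1, c@B2, e@B3}

Merge at B1: IN[B1] = OUT[B0] ⊔ OUT[B2] = {a@B1, c@B0, c@B2}
Applying B1's transfer function to that IN value gives OUT[B1] (row B1 above).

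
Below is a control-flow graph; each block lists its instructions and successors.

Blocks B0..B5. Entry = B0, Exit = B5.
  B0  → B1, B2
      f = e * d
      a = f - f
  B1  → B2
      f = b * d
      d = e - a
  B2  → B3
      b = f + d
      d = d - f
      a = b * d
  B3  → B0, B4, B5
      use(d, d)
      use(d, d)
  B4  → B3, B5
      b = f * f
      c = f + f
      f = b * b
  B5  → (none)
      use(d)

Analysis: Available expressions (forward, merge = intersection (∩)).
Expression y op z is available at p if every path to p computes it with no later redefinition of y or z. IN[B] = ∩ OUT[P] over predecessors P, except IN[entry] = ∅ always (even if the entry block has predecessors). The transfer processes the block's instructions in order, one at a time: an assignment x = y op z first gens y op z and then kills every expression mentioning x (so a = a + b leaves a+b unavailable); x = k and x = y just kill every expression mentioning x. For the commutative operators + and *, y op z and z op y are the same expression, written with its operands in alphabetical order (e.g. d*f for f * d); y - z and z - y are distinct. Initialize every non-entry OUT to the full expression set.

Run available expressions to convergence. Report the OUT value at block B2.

Answer: {b*d}

Trace:
Fixpoint table:
  B0:   IN={}   OUT={d*e, f-f}
  B1:   IN={d*e, f-f}   OUT={e-a}
  B2:   IN={}   OUT={b*d}
  B3:   IN={}   OUT={}
  B4:   IN={}   OUT={b*b}
  B5:   IN={}   OUT={}

Merge at B2: IN[B2] = OUT[B0] ∩ OUT[B1] = {}
Applying B2's transfer function to that IN value gives OUT[B2] (row B2 above).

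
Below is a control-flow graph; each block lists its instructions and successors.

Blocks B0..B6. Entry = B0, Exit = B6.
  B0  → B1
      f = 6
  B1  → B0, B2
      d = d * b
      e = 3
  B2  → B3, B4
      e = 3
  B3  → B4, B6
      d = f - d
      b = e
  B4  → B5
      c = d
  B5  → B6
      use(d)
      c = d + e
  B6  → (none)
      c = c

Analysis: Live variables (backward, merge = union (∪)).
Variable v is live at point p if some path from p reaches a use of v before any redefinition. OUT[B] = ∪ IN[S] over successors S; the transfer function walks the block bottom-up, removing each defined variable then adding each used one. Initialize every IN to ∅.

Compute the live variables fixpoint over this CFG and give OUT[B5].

Per-block solution:
  B0:  IN={b, c, d}  OUT={b, c, d, f}
  B1:  IN={b, c, d, f}  OUT={b, c, d, f}
  B2:  IN={c, d, f}  OUT={c, d, e, f}
  B3:  IN={c, d, e, f}  OUT={c, d, e}
  B4:  IN={d, e}  OUT={d, e}
  B5:  IN={d, e}  OUT={c}
  B6:  IN={c}  OUT={}

Merge at B5: OUT[B5] = IN[B6] = {c}

Answer: {c}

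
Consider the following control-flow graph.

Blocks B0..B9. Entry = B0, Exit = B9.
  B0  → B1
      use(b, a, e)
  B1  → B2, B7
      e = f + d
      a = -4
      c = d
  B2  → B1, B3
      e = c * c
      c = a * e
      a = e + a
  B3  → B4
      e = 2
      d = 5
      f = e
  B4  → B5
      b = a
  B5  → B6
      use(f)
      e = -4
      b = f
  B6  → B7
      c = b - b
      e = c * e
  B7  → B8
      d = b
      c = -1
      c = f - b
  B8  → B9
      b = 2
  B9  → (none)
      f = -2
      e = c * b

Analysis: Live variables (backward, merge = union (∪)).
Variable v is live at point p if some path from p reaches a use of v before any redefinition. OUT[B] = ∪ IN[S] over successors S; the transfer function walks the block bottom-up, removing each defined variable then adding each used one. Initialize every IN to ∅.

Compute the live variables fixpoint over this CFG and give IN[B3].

Converged values:
  B0:  IN={a, b, d, e, f}  OUT={b, d, f}
  B1:  IN={b, d, f}  OUT={a, b, c, d, f}
  B2:  IN={a, b, c, d, f}  OUT={a, b, d, f}
  B3:  IN={a}  OUT={a, f}
  B4:  IN={a, f}  OUT={f}
  B5:  IN={f}  OUT={b, e, f}
  B6:  IN={b, e, f}  OUT={b, f}
  B7:  IN={b, f}  OUT={c}
  B8:  IN={c}  OUT={b, c}
  B9:  IN={b, c}  OUT={}

Merge at B3: OUT[B3] = IN[B4] = {a, f}
Applying B3's transfer function to that OUT value gives IN[B3] (row B3 above).

Answer: {a}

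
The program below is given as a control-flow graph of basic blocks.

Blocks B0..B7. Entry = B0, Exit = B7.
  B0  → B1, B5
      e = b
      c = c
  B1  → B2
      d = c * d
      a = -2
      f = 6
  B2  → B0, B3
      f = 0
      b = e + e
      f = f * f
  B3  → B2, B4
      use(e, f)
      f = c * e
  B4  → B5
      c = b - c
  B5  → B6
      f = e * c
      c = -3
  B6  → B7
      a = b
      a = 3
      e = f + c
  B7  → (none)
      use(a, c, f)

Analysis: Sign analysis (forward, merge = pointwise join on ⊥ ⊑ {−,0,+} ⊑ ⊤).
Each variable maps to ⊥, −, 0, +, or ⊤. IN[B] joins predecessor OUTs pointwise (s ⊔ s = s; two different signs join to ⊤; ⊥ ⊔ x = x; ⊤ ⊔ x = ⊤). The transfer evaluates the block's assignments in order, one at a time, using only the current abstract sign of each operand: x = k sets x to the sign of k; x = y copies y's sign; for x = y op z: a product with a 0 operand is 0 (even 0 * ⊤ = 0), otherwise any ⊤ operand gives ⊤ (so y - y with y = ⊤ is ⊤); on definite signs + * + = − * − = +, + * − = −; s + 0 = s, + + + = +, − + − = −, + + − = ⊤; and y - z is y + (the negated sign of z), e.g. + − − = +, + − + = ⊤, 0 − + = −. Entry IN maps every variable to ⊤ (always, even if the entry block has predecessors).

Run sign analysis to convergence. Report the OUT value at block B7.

Answer: {a: +, b: ⊤, c: -, d: ⊤, e: ⊤, f: ⊤}

Trace:
Converged values:
  B0:  IN=(all ⊤)  OUT=(all ⊤)
  B1:  IN=(all ⊤)  OUT={a:-, f:+; rest ⊤}
  B2:  IN={a:-; rest ⊤}  OUT={a:-, f:0; rest ⊤}
  B3:  IN={a:-, f:0; rest ⊤}  OUT={a:-; rest ⊤}
  B4:  IN={a:-; rest ⊤}  OUT={a:-; rest ⊤}
  B5:  IN=(all ⊤)  OUT={c:-; rest ⊤}
  B6:  IN={c:-; rest ⊤}  OUT={a:+, c:-; rest ⊤}
  B7:  IN={a:+, c:-; rest ⊤}  OUT={a:+, c:-; rest ⊤}

Merge at B7: IN[B7] = OUT[B6] = {a: +, b: ⊤, c: -, d: ⊤, e: ⊤, f: ⊤}
Applying B7's transfer function to that IN value gives OUT[B7] (row B7 above).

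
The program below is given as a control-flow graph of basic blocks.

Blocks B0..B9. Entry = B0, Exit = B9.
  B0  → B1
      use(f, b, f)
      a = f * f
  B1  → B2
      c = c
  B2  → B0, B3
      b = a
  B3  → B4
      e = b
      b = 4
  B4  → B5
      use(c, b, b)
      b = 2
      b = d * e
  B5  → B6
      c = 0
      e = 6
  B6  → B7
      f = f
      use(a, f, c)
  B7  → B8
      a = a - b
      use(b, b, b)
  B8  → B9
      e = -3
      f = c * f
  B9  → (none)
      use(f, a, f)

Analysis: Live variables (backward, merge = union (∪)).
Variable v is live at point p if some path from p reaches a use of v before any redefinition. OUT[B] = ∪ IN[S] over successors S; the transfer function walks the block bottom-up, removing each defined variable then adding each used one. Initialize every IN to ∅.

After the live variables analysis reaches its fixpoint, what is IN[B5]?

Answer: {a, b, f}

Working:
Per-block solution:
  B0:  IN={b, c, d, f}  OUT={a, c, d, f}
  B1:  IN={a, c, d, f}  OUT={a, c, d, f}
  B2:  IN={a, c, d, f}  OUT={a, b, c, d, f}
  B3:  IN={a, b, c, d, f}  OUT={a, b, c, d, e, f}
  B4:  IN={a, b, c, d, e, f}  OUT={a, b, f}
  B5:  IN={a, b, f}  OUT={a, b, c, f}
  B6:  IN={a, b, c, f}  OUT={a, b, c, f}
  B7:  IN={a, b, c, f}  OUT={a, c, f}
  B8:  IN={a, c, f}  OUT={a, f}
  B9:  IN={a, f}  OUT={}

Merge at B5: OUT[B5] = IN[B6] = {a, b, c, f}
Applying B5's transfer function to that OUT value gives IN[B5] (row B5 above).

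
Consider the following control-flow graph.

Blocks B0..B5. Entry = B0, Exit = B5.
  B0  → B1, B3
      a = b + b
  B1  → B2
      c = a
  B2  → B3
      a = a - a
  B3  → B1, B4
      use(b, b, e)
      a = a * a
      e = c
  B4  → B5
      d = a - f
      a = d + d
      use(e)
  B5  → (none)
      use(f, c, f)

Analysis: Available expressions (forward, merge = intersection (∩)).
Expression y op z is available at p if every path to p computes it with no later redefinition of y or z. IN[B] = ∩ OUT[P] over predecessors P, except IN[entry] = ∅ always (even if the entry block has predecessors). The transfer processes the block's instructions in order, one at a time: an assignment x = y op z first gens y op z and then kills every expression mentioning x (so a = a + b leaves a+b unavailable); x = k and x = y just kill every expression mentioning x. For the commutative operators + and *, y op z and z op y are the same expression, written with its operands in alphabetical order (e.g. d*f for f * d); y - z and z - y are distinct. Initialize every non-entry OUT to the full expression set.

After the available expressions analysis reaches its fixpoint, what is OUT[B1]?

Answer: {b+b}

Working:
Per-block solution:
  B0:  IN={}  OUT={b+b}
  B1:  IN={b+b}  OUT={b+b}
  B2:  IN={b+b}  OUT={b+b}
  B3:  IN={b+b}  OUT={b+b}
  B4:  IN={b+b}  OUT={b+b, d+d}
  B5:  IN={b+b, d+d}  OUT={b+b, d+d}

Merge at B1: IN[B1] = OUT[B0] ∩ OUT[B3] = {b+b}
Applying B1's transfer function to that IN value gives OUT[B1] (row B1 above).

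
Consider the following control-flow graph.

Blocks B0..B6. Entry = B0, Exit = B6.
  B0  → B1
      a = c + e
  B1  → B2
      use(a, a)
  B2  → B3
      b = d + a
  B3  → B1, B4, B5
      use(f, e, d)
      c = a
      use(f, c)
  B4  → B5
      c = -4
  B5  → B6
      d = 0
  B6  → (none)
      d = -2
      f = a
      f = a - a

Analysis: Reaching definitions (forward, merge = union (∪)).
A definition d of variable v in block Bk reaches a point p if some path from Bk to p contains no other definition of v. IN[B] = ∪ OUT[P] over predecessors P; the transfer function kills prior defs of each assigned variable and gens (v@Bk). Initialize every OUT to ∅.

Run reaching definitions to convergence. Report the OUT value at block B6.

Answer: {a@B0, b@B2, c@B3, c@B4, d@B6, f@B6}

Trace:
Fixpoint table:
  B0: | IN={} | OUT={a@B0}
  B1: | IN={a@B0, b@B2, c@B3} | OUT={a@B0, b@B2, c@B3}
  B2: | IN={a@B0, b@B2, c@B3} | OUT={a@B0, b@B2, c@B3}
  B3: | IN={a@B0, b@B2, c@B3} | OUT={a@B0, b@B2, c@B3}
  B4: | IN={a@B0, b@B2, c@B3} | OUT={a@B0, b@B2, c@B4}
  B5: | IN={a@B0, b@B2, c@B3, c@B4} | OUT={a@B0, b@B2, c@B3, c@B4, d@B5}
  B6: | IN={a@B0, b@B2, c@B3, c@B4, d@B5} | OUT={a@B0, b@B2, c@B3, c@B4, d@B6, f@B6}

Merge at B6: IN[B6] = OUT[B5] = {a@B0, b@B2, c@B3, c@B4, d@B5}
Applying B6's transfer function to that IN value gives OUT[B6] (row B6 above).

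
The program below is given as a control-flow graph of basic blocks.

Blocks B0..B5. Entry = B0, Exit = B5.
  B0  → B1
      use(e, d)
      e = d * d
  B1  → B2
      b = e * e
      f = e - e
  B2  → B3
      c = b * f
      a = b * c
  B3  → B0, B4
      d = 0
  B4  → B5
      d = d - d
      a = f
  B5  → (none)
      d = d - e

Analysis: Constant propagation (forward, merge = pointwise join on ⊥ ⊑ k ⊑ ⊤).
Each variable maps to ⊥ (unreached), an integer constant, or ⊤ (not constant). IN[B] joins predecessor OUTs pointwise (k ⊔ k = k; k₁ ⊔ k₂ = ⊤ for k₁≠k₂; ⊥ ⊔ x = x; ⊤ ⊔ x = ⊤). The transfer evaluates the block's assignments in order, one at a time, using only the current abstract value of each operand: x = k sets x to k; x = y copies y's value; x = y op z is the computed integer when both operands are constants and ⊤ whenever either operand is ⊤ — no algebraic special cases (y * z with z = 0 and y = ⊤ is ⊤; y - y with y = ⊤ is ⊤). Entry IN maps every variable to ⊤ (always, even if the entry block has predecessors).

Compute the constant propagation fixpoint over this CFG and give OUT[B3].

Answer: {a: ⊤, b: ⊤, c: ⊤, d: 0, e: ⊤, f: ⊤}

Trace:
Converged values:
  B0:   IN=(all ⊤)   OUT=(all ⊤)
  B1:   IN=(all ⊤)   OUT=(all ⊤)
  B2:   IN=(all ⊤)   OUT=(all ⊤)
  B3:   IN=(all ⊤)   OUT={d:0; rest ⊤}
  B4:   IN={d:0; rest ⊤}   OUT={d:0; rest ⊤}
  B5:   IN={d:0; rest ⊤}   OUT=(all ⊤)

Merge at B3: IN[B3] = OUT[B2] = {a: ⊤, b: ⊤, c: ⊤, d: ⊤, e: ⊤, f: ⊤}
Applying B3's transfer function to that IN value gives OUT[B3] (row B3 above).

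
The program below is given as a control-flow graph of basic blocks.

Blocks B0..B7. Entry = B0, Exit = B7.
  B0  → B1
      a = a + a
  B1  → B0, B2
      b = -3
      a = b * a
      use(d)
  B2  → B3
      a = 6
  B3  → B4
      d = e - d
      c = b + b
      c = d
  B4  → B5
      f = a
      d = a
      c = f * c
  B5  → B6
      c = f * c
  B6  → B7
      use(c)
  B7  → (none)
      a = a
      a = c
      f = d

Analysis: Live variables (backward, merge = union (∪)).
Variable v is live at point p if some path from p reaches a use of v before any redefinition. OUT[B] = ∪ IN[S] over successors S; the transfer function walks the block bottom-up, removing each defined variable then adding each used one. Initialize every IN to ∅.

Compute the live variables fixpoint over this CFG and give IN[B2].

Per-block solution:
  B0:  IN={a, d, e}  OUT={a, d, e}
  B1:  IN={a, d, e}  OUT={a, b, d, e}
  B2:  IN={b, d, e}  OUT={a, b, d, e}
  B3:  IN={a, b, d, e}  OUT={a, c}
  B4:  IN={a, c}  OUT={a, c, d, f}
  B5:  IN={a, c, d, f}  OUT={a, c, d}
  B6:  IN={a, c, d}  OUT={a, c, d}
  B7:  IN={a, c, d}  OUT={}

Merge at B2: OUT[B2] = IN[B3] = {a, b, d, e}
Applying B2's transfer function to that OUT value gives IN[B2] (row B2 above).

Answer: {b, d, e}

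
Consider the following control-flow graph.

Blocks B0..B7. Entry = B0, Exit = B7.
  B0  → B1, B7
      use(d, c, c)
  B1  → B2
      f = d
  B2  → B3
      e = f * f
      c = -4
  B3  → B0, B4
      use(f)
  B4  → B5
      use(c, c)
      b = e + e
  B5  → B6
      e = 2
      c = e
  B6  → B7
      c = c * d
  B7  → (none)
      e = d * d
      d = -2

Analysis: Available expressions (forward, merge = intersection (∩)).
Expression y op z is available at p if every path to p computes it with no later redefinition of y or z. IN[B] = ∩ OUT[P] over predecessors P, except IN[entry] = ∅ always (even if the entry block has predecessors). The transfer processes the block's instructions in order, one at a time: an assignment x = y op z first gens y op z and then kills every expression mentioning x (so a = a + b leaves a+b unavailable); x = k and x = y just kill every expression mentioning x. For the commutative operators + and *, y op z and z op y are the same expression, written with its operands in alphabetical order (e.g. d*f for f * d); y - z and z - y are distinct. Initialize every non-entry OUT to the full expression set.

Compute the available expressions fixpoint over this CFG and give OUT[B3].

Answer: {f*f}

Trace:
Fixpoint table:
  B0:  IN={}  OUT={}
  B1:  IN={}  OUT={}
  B2:  IN={}  OUT={f*f}
  B3:  IN={f*f}  OUT={f*f}
  B4:  IN={f*f}  OUT={e+e, f*f}
  B5:  IN={e+e, f*f}  OUT={f*f}
  B6:  IN={f*f}  OUT={f*f}
  B7:  IN={}  OUT={}

Merge at B3: IN[B3] = OUT[B2] = {f*f}
Applying B3's transfer function to that IN value gives OUT[B3] (row B3 above).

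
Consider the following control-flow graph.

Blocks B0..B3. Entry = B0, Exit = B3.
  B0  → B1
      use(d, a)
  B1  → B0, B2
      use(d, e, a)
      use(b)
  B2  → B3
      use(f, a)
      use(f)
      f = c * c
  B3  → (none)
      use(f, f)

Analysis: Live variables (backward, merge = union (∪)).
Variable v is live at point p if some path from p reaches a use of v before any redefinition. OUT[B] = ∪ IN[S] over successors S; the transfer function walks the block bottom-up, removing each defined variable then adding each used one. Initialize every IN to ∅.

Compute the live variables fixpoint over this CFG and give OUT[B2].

Answer: {f}

Trace:
Fixpoint table:
  B0: | IN={a, b, c, d, e, f} | OUT={a, b, c, d, e, f}
  B1: | IN={a, b, c, d, e, f} | OUT={a, b, c, d, e, f}
  B2: | IN={a, c, f} | OUT={f}
  B3: | IN={f} | OUT={}

Merge at B2: OUT[B2] = IN[B3] = {f}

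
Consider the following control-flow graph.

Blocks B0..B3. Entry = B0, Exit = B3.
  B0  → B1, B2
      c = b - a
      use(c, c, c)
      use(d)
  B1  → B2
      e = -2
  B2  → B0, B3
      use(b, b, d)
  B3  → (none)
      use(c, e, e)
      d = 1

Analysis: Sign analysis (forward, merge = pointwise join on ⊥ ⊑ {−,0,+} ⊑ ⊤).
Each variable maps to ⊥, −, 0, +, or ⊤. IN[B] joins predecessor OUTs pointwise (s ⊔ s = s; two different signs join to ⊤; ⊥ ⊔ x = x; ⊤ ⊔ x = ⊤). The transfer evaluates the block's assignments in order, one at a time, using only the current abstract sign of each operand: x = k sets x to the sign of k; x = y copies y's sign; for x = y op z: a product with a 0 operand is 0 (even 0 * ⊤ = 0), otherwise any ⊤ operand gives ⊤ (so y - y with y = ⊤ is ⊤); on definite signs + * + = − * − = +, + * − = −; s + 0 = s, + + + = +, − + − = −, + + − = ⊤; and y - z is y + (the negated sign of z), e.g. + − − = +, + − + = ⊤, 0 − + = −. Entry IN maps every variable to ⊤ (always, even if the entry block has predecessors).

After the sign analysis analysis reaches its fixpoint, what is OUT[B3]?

Fixpoint table:
  B0:   IN=(all ⊤)   OUT=(all ⊤)
  B1:   IN=(all ⊤)   OUT={e:-; rest ⊤}
  B2:   IN=(all ⊤)   OUT=(all ⊤)
  B3:   IN=(all ⊤)   OUT={d:+; rest ⊤}

Merge at B3: IN[B3] = OUT[B2] = {a: ⊤, b: ⊤, c: ⊤, d: ⊤, e: ⊤, f: ⊤}
Applying B3's transfer function to that IN value gives OUT[B3] (row B3 above).

Answer: {a: ⊤, b: ⊤, c: ⊤, d: +, e: ⊤, f: ⊤}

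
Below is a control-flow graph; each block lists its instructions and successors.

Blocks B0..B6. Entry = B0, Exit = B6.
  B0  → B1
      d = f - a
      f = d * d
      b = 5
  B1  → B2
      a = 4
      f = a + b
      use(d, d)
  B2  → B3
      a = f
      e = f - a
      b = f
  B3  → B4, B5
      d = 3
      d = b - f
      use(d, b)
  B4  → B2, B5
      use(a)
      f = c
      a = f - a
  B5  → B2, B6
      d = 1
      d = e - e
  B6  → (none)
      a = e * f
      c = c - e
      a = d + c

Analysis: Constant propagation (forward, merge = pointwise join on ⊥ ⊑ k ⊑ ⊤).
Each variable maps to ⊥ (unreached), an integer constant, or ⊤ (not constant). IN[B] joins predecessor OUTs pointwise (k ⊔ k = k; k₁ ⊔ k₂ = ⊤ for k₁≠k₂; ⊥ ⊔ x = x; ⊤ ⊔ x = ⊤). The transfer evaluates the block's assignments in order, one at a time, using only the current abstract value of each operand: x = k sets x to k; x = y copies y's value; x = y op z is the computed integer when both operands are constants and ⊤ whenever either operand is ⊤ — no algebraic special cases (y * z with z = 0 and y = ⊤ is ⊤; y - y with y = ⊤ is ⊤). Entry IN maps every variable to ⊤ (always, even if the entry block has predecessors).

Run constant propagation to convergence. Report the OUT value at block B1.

Converged values:
  B0: | IN=(all ⊤) | OUT={b:5; rest ⊤}
  B1: | IN={b:5; rest ⊤} | OUT={a:4, b:5, f:9; rest ⊤}
  B2: | IN=(all ⊤) | OUT=(all ⊤)
  B3: | IN=(all ⊤) | OUT=(all ⊤)
  B4: | IN=(all ⊤) | OUT=(all ⊤)
  B5: | IN=(all ⊤) | OUT=(all ⊤)
  B6: | IN=(all ⊤) | OUT=(all ⊤)

Merge at B1: IN[B1] = OUT[B0] = {a: ⊤, b: 5, c: ⊤, d: ⊤, e: ⊤, f: ⊤}
Applying B1's transfer function to that IN value gives OUT[B1] (row B1 above).

Answer: {a: 4, b: 5, c: ⊤, d: ⊤, e: ⊤, f: 9}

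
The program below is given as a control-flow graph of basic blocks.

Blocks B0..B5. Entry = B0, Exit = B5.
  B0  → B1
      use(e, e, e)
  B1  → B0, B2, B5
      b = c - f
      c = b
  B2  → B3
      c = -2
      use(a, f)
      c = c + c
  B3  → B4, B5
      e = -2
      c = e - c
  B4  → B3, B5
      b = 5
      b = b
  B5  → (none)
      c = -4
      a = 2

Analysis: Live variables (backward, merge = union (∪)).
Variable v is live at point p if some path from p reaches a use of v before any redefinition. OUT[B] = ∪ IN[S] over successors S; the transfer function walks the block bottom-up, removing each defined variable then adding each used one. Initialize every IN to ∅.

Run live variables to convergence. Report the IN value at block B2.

Answer: {a, f}

Working:
Converged values:
  B0:  IN={a, c, e, f}  OUT={a, c, e, f}
  B1:  IN={a, c, e, f}  OUT={a, c, e, f}
  B2:  IN={a, f}  OUT={c}
  B3:  IN={c}  OUT={c}
  B4:  IN={c}  OUT={c}
  B5:  IN={}  OUT={}

Merge at B2: OUT[B2] = IN[B3] = {c}
Applying B2's transfer function to that OUT value gives IN[B2] (row B2 above).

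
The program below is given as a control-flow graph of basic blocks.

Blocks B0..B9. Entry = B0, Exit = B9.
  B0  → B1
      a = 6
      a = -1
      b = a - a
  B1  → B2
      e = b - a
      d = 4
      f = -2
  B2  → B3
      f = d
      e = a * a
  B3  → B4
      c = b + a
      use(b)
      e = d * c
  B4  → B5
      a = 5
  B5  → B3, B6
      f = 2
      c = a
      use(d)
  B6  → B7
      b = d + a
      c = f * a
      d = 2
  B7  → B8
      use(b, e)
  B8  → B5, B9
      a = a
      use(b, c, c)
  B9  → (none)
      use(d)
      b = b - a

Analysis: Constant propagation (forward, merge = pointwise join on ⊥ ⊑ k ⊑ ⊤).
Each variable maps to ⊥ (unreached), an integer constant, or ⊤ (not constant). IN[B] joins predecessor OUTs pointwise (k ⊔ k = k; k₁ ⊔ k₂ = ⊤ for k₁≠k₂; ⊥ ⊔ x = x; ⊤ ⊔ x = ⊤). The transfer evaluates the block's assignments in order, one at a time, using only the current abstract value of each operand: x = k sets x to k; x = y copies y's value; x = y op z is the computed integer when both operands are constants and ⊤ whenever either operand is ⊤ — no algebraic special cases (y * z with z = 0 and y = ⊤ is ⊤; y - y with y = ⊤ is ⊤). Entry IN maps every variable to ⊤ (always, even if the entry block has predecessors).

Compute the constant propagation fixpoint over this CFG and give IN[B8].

Fixpoint table:
  B0: | IN=(all ⊤) | OUT={a:-1, b:0; rest ⊤}
  B1: | IN={a:-1, b:0; rest ⊤} | OUT={a:-1, b:0, d:4, e:1, f:-2; rest ⊤}
  B2: | IN={a:-1, b:0, d:4, e:1, f:-2; rest ⊤} | OUT={a:-1, b:0, d:4, e:1, f:4; rest ⊤}
  B3: | IN=(all ⊤) | OUT=(all ⊤)
  B4: | IN=(all ⊤) | OUT={a:5; rest ⊤}
  B5: | IN={a:5; rest ⊤} | OUT={a:5, c:5, f:2; rest ⊤}
  B6: | IN={a:5, c:5, f:2; rest ⊤} | OUT={a:5, c:10, d:2, f:2; rest ⊤}
  B7: | IN={a:5, c:10, d:2, f:2; rest ⊤} | OUT={a:5, c:10, d:2, f:2; rest ⊤}
  B8: | IN={a:5, c:10, d:2, f:2; rest ⊤} | OUT={a:5, c:10, d:2, f:2; rest ⊤}
  B9: | IN={a:5, c:10, d:2, f:2; rest ⊤} | OUT={a:5, c:10, d:2, f:2; rest ⊤}

Merge at B8: IN[B8] = OUT[B7] = {a: 5, b: ⊤, c: 10, d: 2, e: ⊤, f: 2}

Answer: {a: 5, b: ⊤, c: 10, d: 2, e: ⊤, f: 2}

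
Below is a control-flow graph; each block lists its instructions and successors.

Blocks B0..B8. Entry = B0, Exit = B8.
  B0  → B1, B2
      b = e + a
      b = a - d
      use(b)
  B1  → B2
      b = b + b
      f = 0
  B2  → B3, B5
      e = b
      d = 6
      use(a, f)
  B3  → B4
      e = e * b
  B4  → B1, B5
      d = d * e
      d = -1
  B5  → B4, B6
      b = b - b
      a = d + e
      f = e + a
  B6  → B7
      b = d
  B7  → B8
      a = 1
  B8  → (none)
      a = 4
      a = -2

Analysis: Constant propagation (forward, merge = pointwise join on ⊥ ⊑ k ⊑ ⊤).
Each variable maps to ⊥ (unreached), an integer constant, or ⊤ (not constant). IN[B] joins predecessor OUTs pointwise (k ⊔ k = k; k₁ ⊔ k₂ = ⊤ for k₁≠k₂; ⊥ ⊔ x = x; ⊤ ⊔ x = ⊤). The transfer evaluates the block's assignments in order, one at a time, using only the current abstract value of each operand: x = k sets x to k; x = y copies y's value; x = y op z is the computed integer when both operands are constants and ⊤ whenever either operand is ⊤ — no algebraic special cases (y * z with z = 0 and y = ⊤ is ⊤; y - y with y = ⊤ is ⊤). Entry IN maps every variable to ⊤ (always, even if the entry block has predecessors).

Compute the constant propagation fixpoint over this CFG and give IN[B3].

Answer: {a: ⊤, b: ⊤, c: ⊤, d: 6, e: ⊤, f: ⊤}

Working:
Fixpoint table:
  B0:  IN=(all ⊤)  OUT=(all ⊤)
  B1:  IN=(all ⊤)  OUT={f:0; rest ⊤}
  B2:  IN=(all ⊤)  OUT={d:6; rest ⊤}
  B3:  IN={d:6; rest ⊤}  OUT={d:6; rest ⊤}
  B4:  IN=(all ⊤)  OUT={d:-1; rest ⊤}
  B5:  IN=(all ⊤)  OUT=(all ⊤)
  B6:  IN=(all ⊤)  OUT=(all ⊤)
  B7:  IN=(all ⊤)  OUT={a:1; rest ⊤}
  B8:  IN={a:1; rest ⊤}  OUT={a:-2; rest ⊤}

Merge at B3: IN[B3] = OUT[B2] = {a: ⊤, b: ⊤, c: ⊤, d: 6, e: ⊤, f: ⊤}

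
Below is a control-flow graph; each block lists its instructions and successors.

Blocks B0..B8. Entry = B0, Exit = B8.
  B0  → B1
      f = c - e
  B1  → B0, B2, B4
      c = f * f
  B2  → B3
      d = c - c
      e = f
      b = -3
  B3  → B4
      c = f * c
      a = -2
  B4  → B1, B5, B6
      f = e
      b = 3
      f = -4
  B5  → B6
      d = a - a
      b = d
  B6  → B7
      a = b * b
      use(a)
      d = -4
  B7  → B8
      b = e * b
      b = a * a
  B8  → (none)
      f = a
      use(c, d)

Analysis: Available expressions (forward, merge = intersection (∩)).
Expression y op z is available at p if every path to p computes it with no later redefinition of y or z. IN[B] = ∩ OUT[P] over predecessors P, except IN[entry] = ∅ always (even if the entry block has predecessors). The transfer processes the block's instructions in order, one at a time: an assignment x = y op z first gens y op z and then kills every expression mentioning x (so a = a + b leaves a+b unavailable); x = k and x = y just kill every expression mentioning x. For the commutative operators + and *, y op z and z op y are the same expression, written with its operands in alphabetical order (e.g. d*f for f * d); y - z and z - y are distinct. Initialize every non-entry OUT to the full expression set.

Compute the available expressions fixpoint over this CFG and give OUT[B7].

Answer: {a*a}

Derivation:
Per-block solution:
  B0: | IN={} | OUT={c-e}
  B1: | IN={} | OUT={f*f}
  B2: | IN={f*f} | OUT={c-c, f*f}
  B3: | IN={c-c, f*f} | OUT={f*f}
  B4: | IN={f*f} | OUT={}
  B5: | IN={} | OUT={a-a}
  B6: | IN={} | OUT={b*b}
  B7: | IN={b*b} | OUT={a*a}
  B8: | IN={a*a} | OUT={a*a}

Merge at B7: IN[B7] = OUT[B6] = {b*b}
Applying B7's transfer function to that IN value gives OUT[B7] (row B7 above).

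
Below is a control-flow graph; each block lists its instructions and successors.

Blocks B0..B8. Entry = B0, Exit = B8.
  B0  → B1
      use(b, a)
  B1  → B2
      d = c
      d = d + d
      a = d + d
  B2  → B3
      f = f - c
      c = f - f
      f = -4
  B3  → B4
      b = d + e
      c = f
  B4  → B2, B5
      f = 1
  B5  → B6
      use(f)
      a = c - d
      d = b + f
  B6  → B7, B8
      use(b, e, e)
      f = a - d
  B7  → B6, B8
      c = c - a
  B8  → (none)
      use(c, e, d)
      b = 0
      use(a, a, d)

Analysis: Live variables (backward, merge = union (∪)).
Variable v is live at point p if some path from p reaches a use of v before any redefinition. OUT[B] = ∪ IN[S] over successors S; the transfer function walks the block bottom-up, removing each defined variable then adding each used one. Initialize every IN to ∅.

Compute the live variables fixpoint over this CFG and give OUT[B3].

Answer: {b, c, d, e}

Working:
Per-block solution:
  B0: | IN={a, b, c, e, f} | OUT={c, e, f}
  B1: | IN={c, e, f} | OUT={c, d, e, f}
  B2: | IN={c, d, e, f} | OUT={d, e, f}
  B3: | IN={d, e, f} | OUT={b, c, d, e}
  B4: | IN={b, c, d, e} | OUT={b, c, d, e, f}
  B5: | IN={b, c, d, e, f} | OUT={a, b, c, d, e}
  B6: | IN={a, b, c, d, e} | OUT={a, b, c, d, e}
  B7: | IN={a, b, c, d, e} | OUT={a, b, c, d, e}
  B8: | IN={a, c, d, e} | OUT={}

Merge at B3: OUT[B3] = IN[B4] = {b, c, d, e}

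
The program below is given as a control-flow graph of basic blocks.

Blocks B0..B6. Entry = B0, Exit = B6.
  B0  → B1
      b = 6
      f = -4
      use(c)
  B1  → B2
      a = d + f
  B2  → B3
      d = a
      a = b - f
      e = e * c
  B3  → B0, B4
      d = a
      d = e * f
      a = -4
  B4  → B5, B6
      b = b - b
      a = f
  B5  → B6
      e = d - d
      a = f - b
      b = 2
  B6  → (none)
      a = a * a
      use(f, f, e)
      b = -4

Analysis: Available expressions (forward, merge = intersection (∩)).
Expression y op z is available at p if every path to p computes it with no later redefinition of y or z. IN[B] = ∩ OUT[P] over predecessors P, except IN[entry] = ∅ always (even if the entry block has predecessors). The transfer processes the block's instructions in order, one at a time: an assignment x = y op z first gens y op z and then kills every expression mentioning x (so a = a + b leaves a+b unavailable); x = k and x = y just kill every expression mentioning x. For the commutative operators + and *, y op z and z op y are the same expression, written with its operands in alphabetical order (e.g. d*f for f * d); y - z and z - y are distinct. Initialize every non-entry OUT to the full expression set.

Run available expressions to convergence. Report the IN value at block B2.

Per-block solution:
  B0:   IN={}   OUT={}
  B1:   IN={}   OUT={d+f}
  B2:   IN={d+f}   OUT={b-f}
  B3:   IN={b-f}   OUT={b-f, e*f}
  B4:   IN={b-f, e*f}   OUT={e*f}
  B5:   IN={e*f}   OUT={d-d}
  B6:   IN={}   OUT={}

Merge at B2: IN[B2] = OUT[B1] = {d+f}

Answer: {d+f}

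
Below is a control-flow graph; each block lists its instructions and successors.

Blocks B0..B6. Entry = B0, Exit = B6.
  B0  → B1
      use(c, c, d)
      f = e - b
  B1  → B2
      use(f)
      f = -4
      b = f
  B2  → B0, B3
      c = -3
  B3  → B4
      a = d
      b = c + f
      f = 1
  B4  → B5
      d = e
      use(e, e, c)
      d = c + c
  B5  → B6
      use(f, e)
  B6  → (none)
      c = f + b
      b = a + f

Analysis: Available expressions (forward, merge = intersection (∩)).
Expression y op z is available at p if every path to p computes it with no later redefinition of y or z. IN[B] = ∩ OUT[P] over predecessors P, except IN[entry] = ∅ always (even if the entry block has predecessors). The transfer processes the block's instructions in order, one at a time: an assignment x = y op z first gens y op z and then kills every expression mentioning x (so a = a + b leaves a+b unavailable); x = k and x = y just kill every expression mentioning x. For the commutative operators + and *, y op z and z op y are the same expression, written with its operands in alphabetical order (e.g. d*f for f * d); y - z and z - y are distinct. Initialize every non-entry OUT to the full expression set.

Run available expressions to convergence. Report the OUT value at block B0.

Answer: {e-b}

Trace:
Per-block solution:
  B0:  IN={}  OUT={e-b}
  B1:  IN={e-b}  OUT={}
  B2:  IN={}  OUT={}
  B3:  IN={}  OUT={}
  B4:  IN={}  OUT={c+c}
  B5:  IN={c+c}  OUT={c+c}
  B6:  IN={c+c}  OUT={a+f}

Merge at B0 (entry node, so the boundary value {} is joined with the incoming edge(s)): IN[B0] = {} ∩ OUT[B2] = {}
Applying B0's transfer function to that IN value gives OUT[B0] (row B0 above).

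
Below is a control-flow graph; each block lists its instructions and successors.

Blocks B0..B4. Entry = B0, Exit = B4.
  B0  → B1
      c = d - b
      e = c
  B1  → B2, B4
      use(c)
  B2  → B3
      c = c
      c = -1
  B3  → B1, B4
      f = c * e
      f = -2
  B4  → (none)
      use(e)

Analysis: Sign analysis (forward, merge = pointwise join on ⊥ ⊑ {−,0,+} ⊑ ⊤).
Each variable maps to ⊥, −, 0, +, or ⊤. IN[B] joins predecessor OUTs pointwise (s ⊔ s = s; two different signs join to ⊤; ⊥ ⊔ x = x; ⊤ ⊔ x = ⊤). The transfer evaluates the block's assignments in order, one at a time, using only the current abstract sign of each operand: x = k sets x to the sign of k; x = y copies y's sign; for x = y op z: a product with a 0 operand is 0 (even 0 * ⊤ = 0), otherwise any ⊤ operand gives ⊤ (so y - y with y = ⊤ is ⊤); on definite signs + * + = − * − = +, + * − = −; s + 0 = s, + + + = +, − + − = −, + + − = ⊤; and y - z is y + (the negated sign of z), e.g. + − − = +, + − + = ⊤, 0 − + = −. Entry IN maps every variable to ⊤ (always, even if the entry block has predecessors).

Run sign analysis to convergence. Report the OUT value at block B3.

Fixpoint table:
  B0: | IN=(all ⊤) | OUT=(all ⊤)
  B1: | IN=(all ⊤) | OUT=(all ⊤)
  B2: | IN=(all ⊤) | OUT={c:-; rest ⊤}
  B3: | IN={c:-; rest ⊤} | OUT={c:-, f:-; rest ⊤}
  B4: | IN=(all ⊤) | OUT=(all ⊤)

Merge at B3: IN[B3] = OUT[B2] = {a: ⊤, b: ⊤, c: -, d: ⊤, e: ⊤, f: ⊤}
Applying B3's transfer function to that IN value gives OUT[B3] (row B3 above).

Answer: {a: ⊤, b: ⊤, c: -, d: ⊤, e: ⊤, f: -}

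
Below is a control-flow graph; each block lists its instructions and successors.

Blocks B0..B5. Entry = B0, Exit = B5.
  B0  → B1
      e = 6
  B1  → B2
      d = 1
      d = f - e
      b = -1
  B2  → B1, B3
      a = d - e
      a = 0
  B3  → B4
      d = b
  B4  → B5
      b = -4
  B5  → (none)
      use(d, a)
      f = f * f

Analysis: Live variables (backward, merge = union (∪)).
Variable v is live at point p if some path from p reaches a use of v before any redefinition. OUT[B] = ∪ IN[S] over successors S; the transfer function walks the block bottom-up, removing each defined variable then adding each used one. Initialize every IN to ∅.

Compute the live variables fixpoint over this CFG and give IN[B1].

Per-block solution:
  B0:   IN={f}   OUT={e, f}
  B1:   IN={e, f}   OUT={b, d, e, f}
  B2:   IN={b, d, e, f}   OUT={a, b, e, f}
  B3:   IN={a, b, f}   OUT={a, d, f}
  B4:   IN={a, d, f}   OUT={a, d, f}
  B5:   IN={a, d, f}   OUT={}

Merge at B1: OUT[B1] = IN[B2] = {b, d, e, f}
Applying B1's transfer function to that OUT value gives IN[B1] (row B1 above).

Answer: {e, f}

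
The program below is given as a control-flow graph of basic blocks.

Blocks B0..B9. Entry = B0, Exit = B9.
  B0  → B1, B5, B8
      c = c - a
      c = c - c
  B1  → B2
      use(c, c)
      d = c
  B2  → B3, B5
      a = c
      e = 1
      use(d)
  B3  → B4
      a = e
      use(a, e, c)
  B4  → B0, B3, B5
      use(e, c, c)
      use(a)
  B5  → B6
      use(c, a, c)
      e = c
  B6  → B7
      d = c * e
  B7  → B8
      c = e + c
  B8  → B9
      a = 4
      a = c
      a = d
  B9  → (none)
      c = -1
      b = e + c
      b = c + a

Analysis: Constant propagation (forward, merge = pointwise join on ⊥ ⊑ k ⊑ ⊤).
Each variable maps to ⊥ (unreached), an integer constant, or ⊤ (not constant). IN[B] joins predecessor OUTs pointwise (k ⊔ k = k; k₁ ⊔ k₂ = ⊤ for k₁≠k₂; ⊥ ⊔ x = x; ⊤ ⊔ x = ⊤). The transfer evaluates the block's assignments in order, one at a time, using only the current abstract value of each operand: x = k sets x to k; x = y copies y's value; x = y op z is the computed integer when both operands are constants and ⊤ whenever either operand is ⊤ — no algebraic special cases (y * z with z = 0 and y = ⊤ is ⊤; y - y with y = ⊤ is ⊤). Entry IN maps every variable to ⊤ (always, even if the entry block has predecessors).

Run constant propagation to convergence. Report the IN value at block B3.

Converged values:
  B0:  IN=(all ⊤)  OUT=(all ⊤)
  B1:  IN=(all ⊤)  OUT=(all ⊤)
  B2:  IN=(all ⊤)  OUT={e:1; rest ⊤}
  B3:  IN={e:1; rest ⊤}  OUT={a:1, e:1; rest ⊤}
  B4:  IN={a:1, e:1; rest ⊤}  OUT={a:1, e:1; rest ⊤}
  B5:  IN=(all ⊤)  OUT=(all ⊤)
  B6:  IN=(all ⊤)  OUT=(all ⊤)
  B7:  IN=(all ⊤)  OUT=(all ⊤)
  B8:  IN=(all ⊤)  OUT=(all ⊤)
  B9:  IN=(all ⊤)  OUT={c:-1; rest ⊤}

Merge at B3: IN[B3] = OUT[B2] ⊔ OUT[B4] = {a: ⊤, b: ⊤, c: ⊤, d: ⊤, e: 1, f: ⊤}

Answer: {a: ⊤, b: ⊤, c: ⊤, d: ⊤, e: 1, f: ⊤}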